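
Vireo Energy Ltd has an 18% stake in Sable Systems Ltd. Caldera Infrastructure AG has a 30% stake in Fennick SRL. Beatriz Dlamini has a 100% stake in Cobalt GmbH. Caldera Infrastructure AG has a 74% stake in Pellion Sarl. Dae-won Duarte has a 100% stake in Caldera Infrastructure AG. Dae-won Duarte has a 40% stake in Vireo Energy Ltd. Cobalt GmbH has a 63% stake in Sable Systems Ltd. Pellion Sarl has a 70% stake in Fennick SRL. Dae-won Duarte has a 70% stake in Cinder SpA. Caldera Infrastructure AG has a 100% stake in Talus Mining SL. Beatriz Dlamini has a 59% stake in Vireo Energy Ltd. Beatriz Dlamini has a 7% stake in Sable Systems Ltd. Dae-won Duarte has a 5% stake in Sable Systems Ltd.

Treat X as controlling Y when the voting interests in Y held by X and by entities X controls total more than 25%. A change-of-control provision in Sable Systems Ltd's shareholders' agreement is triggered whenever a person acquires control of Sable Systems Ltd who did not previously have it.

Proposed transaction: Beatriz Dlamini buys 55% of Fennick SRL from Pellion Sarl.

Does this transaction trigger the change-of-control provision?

No

The purchase adds only to Beatriz's holdings (Pellion's stake shrinks), so Beatriz is the only person who could newly come to control Sable.
Beatriz holds 59% of Vireo, so Beatriz controls Vireo.
Beatriz holds 100% of Cobalt, so Beatriz controls Cobalt.
Cobalt and Beatriz and Vireo together hold 63% + 7% + 18% = 88% of Sable, so Beatriz controls Sable.
So Beatriz already controls Sable before the transaction.
After the purchase, Beatriz holds 55% of Fennick directly, and Pellion's stake falls to 15%.
Beatriz controlled Sable already, so this is not a new person acquiring control; every other person's position is unchanged or reduced.
No new person acquires control, so the clause is not triggered.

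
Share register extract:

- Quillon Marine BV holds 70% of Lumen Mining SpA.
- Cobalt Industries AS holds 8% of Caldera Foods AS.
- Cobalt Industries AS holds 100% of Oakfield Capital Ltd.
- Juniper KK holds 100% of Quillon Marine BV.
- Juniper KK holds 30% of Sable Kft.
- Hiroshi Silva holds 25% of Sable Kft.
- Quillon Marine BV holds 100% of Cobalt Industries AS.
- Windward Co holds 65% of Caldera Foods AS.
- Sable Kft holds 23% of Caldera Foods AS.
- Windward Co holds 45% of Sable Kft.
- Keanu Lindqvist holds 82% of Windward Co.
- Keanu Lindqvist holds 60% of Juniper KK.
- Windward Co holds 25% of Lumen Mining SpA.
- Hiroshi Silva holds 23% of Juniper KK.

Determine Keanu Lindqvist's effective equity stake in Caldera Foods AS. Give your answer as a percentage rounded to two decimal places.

70.73%

Keanu reaches Caldera along 4 paths.
Via Windward: 82% × 65% = 53.3%.
Via Juniper → Sable: 60% × 30% × 23% = 4.14%.
Via Windward → Sable: 82% × 45% × 23% = 8.487%.
Via Juniper → Quillon → Cobalt: 60% × 100% × 100% × 8% = 4.8%.
Total: 53.3% + 4.14% + 8.487% + 4.8% = 70.727%.
Rounded: 70.73%.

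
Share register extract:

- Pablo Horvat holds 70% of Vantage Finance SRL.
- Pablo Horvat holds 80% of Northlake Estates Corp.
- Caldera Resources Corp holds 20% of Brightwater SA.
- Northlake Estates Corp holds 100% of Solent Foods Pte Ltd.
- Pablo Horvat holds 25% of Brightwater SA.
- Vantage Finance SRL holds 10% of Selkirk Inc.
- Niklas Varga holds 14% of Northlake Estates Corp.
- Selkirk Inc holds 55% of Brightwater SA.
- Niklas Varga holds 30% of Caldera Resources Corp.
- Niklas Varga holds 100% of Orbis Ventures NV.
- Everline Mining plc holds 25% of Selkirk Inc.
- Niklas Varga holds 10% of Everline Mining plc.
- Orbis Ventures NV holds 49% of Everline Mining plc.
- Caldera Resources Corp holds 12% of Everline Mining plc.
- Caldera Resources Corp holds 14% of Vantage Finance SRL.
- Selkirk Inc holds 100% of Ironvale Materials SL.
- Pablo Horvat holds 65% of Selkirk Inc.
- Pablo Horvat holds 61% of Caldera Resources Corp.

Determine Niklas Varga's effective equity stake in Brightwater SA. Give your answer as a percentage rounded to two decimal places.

Niklas reaches Brightwater along 5 paths.
Via Caldera: 30% × 20% = 6%.
Via Everline → Selkirk: 10% × 25% × 55% = 1.375%.
Via Orbis → Everline → Selkirk: 100% × 49% × 25% × 55% = 6.7375%.
Via Caldera → Everline → Selkirk: 30% × 12% × 25% × 55% = 0.495%.
Via Caldera → Vantage → Selkirk: 30% × 14% × 10% × 55% = 0.231%.
Total: 6% + 1.375% + 6.7375% + 0.495% + 0.231% = 14.8385%.
Rounded: 14.84%.

14.84%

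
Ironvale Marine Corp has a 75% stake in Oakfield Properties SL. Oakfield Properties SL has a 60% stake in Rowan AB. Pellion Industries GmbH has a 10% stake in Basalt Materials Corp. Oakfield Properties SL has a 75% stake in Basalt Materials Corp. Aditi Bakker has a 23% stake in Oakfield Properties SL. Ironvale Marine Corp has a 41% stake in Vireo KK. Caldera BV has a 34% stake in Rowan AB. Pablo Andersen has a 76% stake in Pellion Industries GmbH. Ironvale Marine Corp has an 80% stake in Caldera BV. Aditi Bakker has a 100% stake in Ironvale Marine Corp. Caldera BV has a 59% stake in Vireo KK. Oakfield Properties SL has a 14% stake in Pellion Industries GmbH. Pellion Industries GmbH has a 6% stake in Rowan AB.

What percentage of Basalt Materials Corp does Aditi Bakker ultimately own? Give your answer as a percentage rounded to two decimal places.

Aditi reaches Basalt along 4 paths.
Via Ironvale → Oakfield: 100% × 75% × 75% = 56.25%.
Via Oakfield: 23% × 75% = 17.25%.
Via Ironvale → Oakfield → Pellion: 100% × 75% × 14% × 10% = 1.05%.
Via Oakfield → Pellion: 23% × 14% × 10% = 0.322%.
Total: 56.25% + 17.25% + 1.05% + 0.322% = 74.872%.
Rounded: 74.87%.

74.87%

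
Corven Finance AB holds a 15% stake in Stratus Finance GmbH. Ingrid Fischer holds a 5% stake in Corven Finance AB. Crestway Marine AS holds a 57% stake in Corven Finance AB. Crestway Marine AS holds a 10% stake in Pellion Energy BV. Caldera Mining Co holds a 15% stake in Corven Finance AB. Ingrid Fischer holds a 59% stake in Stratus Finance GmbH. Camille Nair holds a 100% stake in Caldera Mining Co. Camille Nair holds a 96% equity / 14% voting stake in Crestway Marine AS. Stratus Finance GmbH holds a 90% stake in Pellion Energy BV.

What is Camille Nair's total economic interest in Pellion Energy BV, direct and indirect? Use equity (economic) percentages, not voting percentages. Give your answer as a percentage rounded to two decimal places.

19.01%

Camille reaches Pellion along 3 paths.
Via Crestway → Corven → Stratus: 96% × 57% × 15% × 90% = 7.3872%.
Via Caldera → Corven → Stratus: 100% × 15% × 15% × 90% = 2.025%.
Via Crestway: 96% × 10% = 9.6%.
Total: 7.3872% + 2.025% + 9.6% = 19.0122%.
Rounded: 19.01%.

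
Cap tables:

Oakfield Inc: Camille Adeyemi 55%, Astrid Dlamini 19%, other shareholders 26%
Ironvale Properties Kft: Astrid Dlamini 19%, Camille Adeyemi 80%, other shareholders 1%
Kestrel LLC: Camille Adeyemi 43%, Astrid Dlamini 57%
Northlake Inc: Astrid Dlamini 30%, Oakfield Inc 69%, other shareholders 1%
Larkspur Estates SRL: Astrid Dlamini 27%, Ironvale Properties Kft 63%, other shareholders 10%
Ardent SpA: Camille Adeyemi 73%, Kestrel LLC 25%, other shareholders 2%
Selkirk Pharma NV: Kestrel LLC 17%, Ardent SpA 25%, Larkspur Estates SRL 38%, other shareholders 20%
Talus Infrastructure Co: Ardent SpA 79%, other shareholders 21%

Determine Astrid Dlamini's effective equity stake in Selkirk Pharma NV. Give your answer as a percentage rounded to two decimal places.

Astrid reaches Selkirk along 4 paths.
Via Kestrel: 57% × 17% = 9.69%.
Via Kestrel → Ardent: 57% × 25% × 25% = 3.5625%.
Via Larkspur: 27% × 38% = 10.26%.
Via Ironvale → Larkspur: 19% × 63% × 38% = 4.5486%.
Total: 9.69% + 3.5625% + 10.26% + 4.5486% = 28.0611%.
Rounded: 28.06%.

28.06%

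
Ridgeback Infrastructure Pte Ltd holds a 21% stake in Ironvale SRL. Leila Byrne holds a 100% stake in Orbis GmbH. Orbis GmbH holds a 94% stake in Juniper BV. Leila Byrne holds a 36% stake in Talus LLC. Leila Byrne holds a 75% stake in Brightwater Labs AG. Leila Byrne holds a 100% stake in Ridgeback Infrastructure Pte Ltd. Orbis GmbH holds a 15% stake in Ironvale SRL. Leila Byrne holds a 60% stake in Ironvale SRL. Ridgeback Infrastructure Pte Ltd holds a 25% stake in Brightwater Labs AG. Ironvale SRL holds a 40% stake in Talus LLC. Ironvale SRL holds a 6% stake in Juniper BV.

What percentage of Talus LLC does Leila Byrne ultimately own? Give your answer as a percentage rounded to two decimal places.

74.40%

Leila reaches Talus along 4 paths.
Via Ridgeback → Ironvale: 100% × 21% × 40% = 8.4%.
Via Ironvale: 60% × 40% = 24%.
Via Orbis → Ironvale: 100% × 15% × 40% = 6%.
Direct stake: 36% = 36%.
Total: 8.4% + 24% + 6% + 36% = 74.4%.
Rounded: 74.40%.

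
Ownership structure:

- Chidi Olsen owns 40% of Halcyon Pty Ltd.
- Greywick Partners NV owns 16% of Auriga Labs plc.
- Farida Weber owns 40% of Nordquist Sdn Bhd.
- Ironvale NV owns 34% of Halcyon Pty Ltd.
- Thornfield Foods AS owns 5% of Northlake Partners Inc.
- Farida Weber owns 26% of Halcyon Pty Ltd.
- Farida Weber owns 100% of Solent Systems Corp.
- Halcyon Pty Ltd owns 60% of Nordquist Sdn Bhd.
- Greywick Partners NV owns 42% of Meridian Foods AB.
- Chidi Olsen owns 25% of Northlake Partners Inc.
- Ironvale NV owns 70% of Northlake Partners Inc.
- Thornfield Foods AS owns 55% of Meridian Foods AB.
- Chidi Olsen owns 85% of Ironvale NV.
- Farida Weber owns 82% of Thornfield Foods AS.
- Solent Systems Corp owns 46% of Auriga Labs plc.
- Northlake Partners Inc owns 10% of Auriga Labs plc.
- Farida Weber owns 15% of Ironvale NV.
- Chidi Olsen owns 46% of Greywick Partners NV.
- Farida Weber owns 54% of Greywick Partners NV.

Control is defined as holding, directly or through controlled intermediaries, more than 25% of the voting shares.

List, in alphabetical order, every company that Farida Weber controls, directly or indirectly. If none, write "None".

Farida holds 82% of Thornfield, so Farida controls Thornfield.
Farida holds 26% of Halcyon, so Farida controls Halcyon.
Farida holds 54% of Greywick, so Farida controls Greywick.
Farida holds 100% of Solent, so Farida controls Solent.
Greywick and Thornfield together hold 42% + 55% = 97% of Meridian, so Farida controls Meridian.
Farida and Halcyon together hold 40% + 60% = 100% of Nordquist, so Farida controls Nordquist.
Solent and Greywick together hold 46% + 16% = 62% of Auriga, so Farida controls Auriga.
No other company's threshold is met.

Auriga Labs plc, Greywick Partners NV, Halcyon Pty Ltd, Meridian Foods AB, Nordquist Sdn Bhd, Solent Systems Corp, Thornfield Foods AS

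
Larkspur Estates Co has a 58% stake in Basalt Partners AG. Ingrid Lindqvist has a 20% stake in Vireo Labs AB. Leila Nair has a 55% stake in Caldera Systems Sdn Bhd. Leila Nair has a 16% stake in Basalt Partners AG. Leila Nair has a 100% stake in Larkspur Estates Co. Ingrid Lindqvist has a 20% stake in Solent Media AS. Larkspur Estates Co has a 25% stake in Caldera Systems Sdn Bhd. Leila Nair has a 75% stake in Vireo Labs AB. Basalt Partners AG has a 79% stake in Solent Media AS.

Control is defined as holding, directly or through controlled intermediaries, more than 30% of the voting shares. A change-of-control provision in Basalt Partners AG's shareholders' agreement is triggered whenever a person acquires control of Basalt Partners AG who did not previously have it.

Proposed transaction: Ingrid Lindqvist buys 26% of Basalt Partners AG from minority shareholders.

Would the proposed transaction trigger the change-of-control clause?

The purchase changes only Ingrid's holdings, so Ingrid is the only person who could newly come to control Basalt.
Ingrid's largest direct stake is 20% in Vireo, which does not meet the threshold, so Ingrid controls no company.
Neither Ingrid nor any entity Ingrid controls holds any voting interest in Basalt.
So before the transaction, Ingrid does not control Basalt.
After the purchase, Ingrid holds 26% of Basalt directly.
After the transaction, Ingrid's side holds 26% of Basalt, not > 30%, so Ingrid still does not control Basalt.
No new person acquires control, so the clause is not triggered.

No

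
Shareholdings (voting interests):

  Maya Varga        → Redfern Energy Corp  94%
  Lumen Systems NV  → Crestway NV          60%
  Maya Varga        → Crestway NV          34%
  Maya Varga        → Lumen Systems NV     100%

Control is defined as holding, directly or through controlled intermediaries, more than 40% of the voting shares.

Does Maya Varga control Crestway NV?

Maya holds 100% of Lumen, so Maya controls Lumen.
Maya and Lumen together hold 34% + 60% = 94% of Crestway, so Maya controls Crestway.

Yes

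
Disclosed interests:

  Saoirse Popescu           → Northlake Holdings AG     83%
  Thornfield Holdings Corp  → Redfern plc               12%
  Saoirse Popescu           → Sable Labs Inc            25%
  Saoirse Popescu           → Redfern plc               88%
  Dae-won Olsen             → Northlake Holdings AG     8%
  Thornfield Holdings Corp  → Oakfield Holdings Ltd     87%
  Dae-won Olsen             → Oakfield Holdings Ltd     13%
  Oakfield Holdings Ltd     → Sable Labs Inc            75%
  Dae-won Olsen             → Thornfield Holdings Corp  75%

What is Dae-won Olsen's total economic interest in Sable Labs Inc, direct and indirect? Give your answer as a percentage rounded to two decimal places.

58.69%

Dae-won reaches Sable along 2 paths.
Via Thornfield → Oakfield: 75% × 87% × 75% = 48.9375%.
Via Oakfield: 13% × 75% = 9.75%.
Total: 48.9375% + 9.75% = 58.6875%.
Rounded: 58.69%.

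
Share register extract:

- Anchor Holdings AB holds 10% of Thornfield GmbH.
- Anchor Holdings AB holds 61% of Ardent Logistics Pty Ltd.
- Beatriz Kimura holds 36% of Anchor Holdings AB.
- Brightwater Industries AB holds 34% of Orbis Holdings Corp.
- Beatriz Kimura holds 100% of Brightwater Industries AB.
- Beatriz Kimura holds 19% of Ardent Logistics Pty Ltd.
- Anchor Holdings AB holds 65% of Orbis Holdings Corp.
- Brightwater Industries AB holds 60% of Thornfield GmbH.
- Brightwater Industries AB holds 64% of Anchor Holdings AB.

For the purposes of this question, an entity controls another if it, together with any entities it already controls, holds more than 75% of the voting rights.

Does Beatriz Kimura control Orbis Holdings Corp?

Yes

Beatriz holds 100% of Brightwater, so Beatriz controls Brightwater.
Brightwater and Beatriz together hold 64% + 36% = 100% of Anchor, so Beatriz controls Anchor.
Anchor and Brightwater together hold 65% + 34% = 99% of Orbis, so Beatriz controls Orbis.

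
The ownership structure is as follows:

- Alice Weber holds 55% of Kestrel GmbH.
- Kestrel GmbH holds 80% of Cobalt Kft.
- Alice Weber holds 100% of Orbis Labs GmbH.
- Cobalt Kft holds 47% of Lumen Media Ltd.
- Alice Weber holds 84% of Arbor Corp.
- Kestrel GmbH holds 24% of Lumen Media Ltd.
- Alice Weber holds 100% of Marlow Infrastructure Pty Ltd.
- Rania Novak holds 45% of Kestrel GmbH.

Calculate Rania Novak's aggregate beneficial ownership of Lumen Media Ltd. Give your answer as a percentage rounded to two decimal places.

Rania reaches Lumen along 2 paths.
Via Kestrel: 45% × 24% = 10.8%.
Via Kestrel → Cobalt: 45% × 80% × 47% = 16.92%.
Total: 10.8% + 16.92% = 27.72%.

27.72%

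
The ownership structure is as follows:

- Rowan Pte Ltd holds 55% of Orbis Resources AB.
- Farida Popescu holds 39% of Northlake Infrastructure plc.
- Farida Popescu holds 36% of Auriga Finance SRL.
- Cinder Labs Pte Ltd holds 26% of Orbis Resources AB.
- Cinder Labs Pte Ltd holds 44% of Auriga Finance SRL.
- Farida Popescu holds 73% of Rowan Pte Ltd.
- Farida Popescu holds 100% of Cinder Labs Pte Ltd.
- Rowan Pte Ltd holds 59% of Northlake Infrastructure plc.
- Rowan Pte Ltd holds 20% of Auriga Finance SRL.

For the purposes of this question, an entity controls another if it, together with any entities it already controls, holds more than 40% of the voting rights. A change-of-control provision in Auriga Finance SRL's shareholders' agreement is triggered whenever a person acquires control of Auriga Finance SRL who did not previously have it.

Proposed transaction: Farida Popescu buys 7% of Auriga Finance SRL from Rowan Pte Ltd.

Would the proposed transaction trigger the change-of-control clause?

The purchase adds only to Farida's holdings (Rowan's stake shrinks), so Farida is the only person who could newly come to control Auriga.
Farida holds 73% of Rowan, so Farida controls Rowan.
Farida holds 100% of Cinder, so Farida controls Cinder.
Farida and Cinder and Rowan together hold 36% + 44% + 20% = 100% of Auriga, so Farida controls Auriga.
So Farida already controls Auriga before the transaction.
After the purchase, Farida's direct stake in Auriga rises to 36% + 7% = 43%, and Rowan's stake falls to 13%.
Farida controlled Auriga already, so this is not a new person acquiring control; every other person's position is unchanged or reduced.
No new person acquires control, so the clause is not triggered.

No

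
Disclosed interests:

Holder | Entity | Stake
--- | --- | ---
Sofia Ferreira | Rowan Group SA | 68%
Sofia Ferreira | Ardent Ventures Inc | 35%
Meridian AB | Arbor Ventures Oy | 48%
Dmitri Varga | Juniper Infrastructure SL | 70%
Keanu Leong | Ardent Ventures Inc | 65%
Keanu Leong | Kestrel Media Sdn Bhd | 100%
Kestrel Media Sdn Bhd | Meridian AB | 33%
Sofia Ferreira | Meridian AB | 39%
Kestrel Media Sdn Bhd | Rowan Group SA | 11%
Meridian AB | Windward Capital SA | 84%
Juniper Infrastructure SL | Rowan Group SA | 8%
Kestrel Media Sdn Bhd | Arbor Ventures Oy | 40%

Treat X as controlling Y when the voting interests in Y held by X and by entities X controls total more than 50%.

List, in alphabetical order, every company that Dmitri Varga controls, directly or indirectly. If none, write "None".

Dmitri holds 70% of Juniper, so Dmitri controls Juniper.
No other company's threshold is met.

Juniper Infrastructure SL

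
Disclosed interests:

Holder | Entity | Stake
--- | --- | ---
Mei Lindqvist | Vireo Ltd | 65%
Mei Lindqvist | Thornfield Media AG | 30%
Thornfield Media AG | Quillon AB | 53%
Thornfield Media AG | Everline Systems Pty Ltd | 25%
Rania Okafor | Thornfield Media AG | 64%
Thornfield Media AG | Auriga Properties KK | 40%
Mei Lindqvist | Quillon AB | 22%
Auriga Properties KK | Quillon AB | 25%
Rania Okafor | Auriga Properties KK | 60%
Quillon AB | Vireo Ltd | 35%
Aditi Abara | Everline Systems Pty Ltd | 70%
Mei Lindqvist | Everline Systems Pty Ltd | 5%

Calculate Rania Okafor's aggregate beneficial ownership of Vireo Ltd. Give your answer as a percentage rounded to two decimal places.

Rania reaches Vireo along 3 paths.
Via Auriga → Quillon: 60% × 25% × 35% = 5.25%.
Via Thornfield → Auriga → Quillon: 64% × 40% × 25% × 35% = 2.24%.
Via Thornfield → Quillon: 64% × 53% × 35% = 11.872%.
Total: 5.25% + 2.24% + 11.872% = 19.362%.
Rounded: 19.36%.

19.36%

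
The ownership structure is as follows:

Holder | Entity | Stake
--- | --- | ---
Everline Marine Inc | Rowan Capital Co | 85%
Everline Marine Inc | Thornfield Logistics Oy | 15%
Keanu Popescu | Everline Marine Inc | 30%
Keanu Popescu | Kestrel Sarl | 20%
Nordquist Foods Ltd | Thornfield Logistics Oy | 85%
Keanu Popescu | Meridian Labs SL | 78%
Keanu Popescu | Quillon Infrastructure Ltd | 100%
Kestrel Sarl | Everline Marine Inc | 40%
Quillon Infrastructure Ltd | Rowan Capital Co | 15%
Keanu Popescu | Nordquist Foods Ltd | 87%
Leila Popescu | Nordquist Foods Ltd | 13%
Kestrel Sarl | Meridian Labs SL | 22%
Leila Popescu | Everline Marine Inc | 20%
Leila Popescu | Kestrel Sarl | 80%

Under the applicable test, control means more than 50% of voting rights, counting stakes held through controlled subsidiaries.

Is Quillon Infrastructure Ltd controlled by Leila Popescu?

Leila holds 80% of Kestrel, so Leila controls Kestrel.
Kestrel and Leila together hold 40% + 20% = 60% of Everline, so Leila controls Everline.
Everline holds 85% of Rowan, so Leila controls Rowan.
Neither Leila nor any entity Leila controls holds any voting interest in Quillon.
So Leila does not control Quillon.

No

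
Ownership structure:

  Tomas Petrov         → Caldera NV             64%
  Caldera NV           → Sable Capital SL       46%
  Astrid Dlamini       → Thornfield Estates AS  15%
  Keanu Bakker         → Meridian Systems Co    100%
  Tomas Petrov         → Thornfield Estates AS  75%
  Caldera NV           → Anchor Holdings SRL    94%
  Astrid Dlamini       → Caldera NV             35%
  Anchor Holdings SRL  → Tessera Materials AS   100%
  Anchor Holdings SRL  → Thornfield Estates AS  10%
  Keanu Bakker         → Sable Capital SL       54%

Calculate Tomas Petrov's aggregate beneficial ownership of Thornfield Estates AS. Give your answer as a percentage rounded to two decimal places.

81.02%

Tomas reaches Thornfield along 2 paths.
Direct stake: 75% = 75%.
Via Caldera → Anchor: 64% × 94% × 10% = 6.016%.
Total: 75% + 6.016% = 81.016%.
Rounded: 81.02%.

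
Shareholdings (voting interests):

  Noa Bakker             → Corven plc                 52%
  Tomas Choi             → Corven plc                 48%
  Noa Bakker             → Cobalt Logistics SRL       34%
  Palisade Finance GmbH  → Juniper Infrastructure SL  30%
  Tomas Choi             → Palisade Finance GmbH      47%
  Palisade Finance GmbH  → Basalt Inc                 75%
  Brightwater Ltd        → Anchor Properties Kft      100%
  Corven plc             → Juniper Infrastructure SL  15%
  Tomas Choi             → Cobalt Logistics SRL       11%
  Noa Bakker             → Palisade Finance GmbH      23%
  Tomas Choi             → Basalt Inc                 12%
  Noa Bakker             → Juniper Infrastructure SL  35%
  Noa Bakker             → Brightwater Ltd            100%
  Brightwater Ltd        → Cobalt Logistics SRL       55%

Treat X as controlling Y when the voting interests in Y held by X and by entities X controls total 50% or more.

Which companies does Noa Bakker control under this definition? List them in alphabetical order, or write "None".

Anchor Properties Kft, Brightwater Ltd, Cobalt Logistics SRL, Corven plc, Juniper Infrastructure SL

Noa holds 100% of Brightwater, so Noa controls Brightwater.
Noa holds 52% of Corven, so Noa controls Corven.
Brightwater holds 100% of Anchor, so Noa controls Anchor.
Brightwater and Noa together hold 55% + 34% = 89% of Cobalt, so Noa controls Cobalt.
Noa and Corven together hold 35% + 15% = 50% of Juniper, so Noa controls Juniper.
No other company's threshold is met.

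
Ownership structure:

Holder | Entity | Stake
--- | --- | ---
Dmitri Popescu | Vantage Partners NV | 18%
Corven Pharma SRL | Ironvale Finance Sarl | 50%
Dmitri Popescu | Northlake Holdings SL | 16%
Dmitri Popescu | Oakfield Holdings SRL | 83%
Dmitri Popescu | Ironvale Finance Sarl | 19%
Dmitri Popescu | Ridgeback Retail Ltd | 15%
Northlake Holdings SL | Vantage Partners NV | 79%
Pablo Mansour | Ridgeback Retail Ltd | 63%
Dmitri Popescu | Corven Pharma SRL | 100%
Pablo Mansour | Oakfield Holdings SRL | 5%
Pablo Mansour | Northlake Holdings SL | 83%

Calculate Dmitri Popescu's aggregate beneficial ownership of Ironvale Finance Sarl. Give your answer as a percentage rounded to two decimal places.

Dmitri reaches Ironvale along 2 paths.
Direct stake: 19% = 19%.
Via Corven: 100% × 50% = 50%.
Total: 19% + 50% = 69%.
Rounded: 69.00%.

69.00%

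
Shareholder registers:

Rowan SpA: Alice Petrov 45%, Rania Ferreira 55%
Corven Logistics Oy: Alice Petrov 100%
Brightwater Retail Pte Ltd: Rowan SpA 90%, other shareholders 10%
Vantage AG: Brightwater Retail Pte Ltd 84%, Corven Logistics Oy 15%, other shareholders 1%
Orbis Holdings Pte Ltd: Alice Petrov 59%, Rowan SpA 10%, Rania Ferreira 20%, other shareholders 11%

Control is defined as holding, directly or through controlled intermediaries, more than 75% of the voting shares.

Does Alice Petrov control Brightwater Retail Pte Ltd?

No

Alice holds 100% of Corven, so Alice controls Corven.
Neither Alice nor any entity Alice controls holds any voting interest in Brightwater.
So Alice does not control Brightwater.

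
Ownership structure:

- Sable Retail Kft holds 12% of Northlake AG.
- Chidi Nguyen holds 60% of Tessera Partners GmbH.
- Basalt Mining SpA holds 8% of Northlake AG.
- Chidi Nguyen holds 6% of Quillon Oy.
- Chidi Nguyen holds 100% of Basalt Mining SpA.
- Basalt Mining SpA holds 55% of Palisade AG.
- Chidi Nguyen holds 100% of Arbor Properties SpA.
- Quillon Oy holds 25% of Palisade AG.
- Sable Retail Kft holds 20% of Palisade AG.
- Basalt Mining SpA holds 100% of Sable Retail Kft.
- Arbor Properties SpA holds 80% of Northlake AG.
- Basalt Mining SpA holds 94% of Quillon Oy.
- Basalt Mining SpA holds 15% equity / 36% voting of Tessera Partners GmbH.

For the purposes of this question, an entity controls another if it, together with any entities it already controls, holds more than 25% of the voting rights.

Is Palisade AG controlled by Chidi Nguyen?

Chidi holds 100% of Basalt, so Chidi controls Basalt.
Basalt holds 100% of Sable, so Chidi controls Sable.
Basalt and Chidi together hold 94% + 6% = 100% of Quillon, so Chidi controls Quillon.
Sable and Quillon and Basalt together hold 20% + 25% + 55% = 100% of Palisade, so Chidi controls Palisade.

Yes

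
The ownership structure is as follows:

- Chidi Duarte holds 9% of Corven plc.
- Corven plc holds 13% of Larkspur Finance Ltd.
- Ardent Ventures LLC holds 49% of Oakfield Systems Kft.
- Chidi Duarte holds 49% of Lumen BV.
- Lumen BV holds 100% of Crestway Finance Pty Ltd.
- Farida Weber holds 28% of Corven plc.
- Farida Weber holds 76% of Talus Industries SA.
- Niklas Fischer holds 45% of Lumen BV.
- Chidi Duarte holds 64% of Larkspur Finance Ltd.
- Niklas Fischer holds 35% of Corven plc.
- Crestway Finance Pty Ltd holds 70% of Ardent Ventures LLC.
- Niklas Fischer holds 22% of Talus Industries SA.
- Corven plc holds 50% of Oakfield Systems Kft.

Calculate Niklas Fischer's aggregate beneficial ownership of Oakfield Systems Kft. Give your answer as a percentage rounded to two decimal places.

32.94%

Niklas reaches Oakfield along 2 paths.
Via Lumen → Crestway → Ardent: 45% × 100% × 70% × 49% = 15.435%.
Via Corven: 35% × 50% = 17.5%.
Total: 15.435% + 17.5% = 32.935%.
Rounded: 32.94%.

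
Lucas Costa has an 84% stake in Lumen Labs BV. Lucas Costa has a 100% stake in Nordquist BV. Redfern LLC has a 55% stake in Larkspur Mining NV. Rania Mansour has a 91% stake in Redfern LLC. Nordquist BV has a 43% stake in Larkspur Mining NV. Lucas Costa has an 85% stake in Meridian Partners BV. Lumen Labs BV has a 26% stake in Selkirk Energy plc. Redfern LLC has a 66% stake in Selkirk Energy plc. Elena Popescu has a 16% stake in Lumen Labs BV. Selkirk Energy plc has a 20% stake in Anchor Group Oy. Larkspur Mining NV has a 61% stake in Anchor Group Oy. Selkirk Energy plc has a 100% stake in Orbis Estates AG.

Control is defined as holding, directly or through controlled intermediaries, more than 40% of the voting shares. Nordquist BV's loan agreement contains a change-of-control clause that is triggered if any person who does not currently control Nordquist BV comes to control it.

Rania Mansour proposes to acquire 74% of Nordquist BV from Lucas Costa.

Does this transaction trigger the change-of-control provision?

Yes

The purchase adds only to Rania's holdings (Lucas's stake shrinks), so Rania is the only person who could newly come to control Nordquist.
Rania holds 91% of Redfern, so Rania controls Redfern.
Redfern holds 66% of Selkirk, so Rania controls Selkirk.
Redfern holds 55% of Larkspur, so Rania controls Larkspur.
Larkspur and Selkirk together hold 61% + 20% = 81% of Anchor, so Rania controls Anchor.
Selkirk holds 100% of Orbis, so Rania controls Orbis.
Neither Rania nor any entity Rania controls holds any voting interest in Nordquist.
So before the transaction, Rania does not control Nordquist.
After the purchase, Rania holds 74% of Nordquist directly, and Lucas's stake falls to 26%.
Rania holds 74% of Nordquist, so Rania controls Nordquist.
Rania did not control Nordquist before and does after, so the clause is triggered.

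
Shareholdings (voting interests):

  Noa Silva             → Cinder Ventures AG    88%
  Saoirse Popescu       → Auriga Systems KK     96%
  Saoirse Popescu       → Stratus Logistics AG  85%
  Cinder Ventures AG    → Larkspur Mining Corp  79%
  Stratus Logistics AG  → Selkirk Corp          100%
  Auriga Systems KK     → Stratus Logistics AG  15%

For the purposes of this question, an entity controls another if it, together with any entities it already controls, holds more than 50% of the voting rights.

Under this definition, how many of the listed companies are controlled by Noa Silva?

Noa holds 88% of Cinder, so Noa controls Cinder.
Cinder holds 79% of Larkspur, so Noa controls Larkspur.
No other company's threshold is met.
Noa controls 2 companies.

2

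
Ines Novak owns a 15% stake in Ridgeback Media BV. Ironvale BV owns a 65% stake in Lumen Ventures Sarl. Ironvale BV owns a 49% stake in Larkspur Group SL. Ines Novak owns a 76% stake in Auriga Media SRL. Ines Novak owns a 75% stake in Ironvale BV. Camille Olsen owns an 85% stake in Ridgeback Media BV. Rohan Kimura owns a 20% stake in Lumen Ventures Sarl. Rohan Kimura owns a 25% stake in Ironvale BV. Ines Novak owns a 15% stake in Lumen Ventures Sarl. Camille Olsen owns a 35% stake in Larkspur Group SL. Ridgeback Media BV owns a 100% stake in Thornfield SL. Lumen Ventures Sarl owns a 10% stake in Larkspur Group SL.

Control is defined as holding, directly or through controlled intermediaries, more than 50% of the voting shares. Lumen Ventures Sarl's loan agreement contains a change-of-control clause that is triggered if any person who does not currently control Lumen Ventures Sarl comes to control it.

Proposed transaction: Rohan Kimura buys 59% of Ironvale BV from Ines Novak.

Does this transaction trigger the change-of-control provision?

Yes

The purchase adds only to Rohan's holdings (Ines's stake shrinks), so Rohan is the only person who could newly come to control Lumen.
Rohan's largest direct stake is 25% in Ironvale, which does not meet the threshold, so Rohan controls no company.
In Lumen, Rohan's side holds only 20%, not > 50%.
So before the transaction, Rohan does not control Lumen.
After the purchase, Rohan's direct stake in Ironvale rises to 25% + 59% = 84%, and Ines's stake falls to 16%.
Rohan holds 84% of Ironvale, so Rohan controls Ironvale.
Rohan and Ironvale together hold 20% + 65% = 85% of Lumen, so Rohan controls Lumen.
Rohan did not control Lumen before and does after, so the clause is triggered.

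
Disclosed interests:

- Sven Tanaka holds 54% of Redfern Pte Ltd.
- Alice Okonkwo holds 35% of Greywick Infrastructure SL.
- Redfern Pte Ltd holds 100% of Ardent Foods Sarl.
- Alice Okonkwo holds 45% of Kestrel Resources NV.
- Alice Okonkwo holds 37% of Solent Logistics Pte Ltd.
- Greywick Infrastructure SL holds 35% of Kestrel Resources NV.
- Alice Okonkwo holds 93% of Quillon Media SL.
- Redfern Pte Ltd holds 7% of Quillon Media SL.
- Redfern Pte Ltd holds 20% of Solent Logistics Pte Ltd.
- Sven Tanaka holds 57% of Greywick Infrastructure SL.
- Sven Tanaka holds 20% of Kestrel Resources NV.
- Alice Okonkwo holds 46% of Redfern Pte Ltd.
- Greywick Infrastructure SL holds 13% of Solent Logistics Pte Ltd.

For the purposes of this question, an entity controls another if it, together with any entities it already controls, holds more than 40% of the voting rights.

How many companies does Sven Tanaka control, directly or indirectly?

Sven holds 57% of Greywick, so Sven controls Greywick.
Sven holds 54% of Redfern, so Sven controls Redfern.
Redfern holds 100% of Ardent, so Sven controls Ardent.
Sven and Greywick together hold 20% + 35% = 55% of Kestrel, so Sven controls Kestrel.
No other company's threshold is met.
Sven controls 4 companies.

4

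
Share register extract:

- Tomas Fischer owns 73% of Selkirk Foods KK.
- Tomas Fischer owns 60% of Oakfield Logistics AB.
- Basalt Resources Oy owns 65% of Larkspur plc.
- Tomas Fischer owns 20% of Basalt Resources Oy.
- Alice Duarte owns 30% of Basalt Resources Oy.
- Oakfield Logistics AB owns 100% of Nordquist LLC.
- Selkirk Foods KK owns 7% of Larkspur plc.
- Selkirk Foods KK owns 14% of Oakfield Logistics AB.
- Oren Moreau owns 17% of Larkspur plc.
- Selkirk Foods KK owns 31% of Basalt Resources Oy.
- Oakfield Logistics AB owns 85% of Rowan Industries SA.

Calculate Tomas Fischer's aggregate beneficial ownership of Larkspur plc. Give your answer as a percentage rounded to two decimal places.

Tomas reaches Larkspur along 3 paths.
Via Selkirk: 73% × 7% = 5.11%.
Via Basalt: 20% × 65% = 13%.
Via Selkirk → Basalt: 73% × 31% × 65% = 14.7095%.
Total: 5.11% + 13% + 14.7095% = 32.8195%.
Rounded: 32.82%.

32.82%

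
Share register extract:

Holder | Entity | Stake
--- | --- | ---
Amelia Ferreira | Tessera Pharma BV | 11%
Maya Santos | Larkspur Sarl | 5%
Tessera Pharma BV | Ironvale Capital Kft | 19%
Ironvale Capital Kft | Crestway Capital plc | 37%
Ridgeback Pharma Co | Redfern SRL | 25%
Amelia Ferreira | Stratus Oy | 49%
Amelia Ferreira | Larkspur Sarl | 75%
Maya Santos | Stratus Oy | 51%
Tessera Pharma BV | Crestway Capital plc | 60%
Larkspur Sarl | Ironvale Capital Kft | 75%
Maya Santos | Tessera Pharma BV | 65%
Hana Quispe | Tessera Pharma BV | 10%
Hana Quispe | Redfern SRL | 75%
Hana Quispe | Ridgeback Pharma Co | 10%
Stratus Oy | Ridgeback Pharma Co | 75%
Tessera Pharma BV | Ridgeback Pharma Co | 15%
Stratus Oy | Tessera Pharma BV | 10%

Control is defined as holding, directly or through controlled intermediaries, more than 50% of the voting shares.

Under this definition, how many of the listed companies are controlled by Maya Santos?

4

Maya holds 51% of Stratus, so Maya controls Stratus.
Maya and Stratus together hold 65% + 10% = 75% of Tessera, so Maya controls Tessera.
Stratus and Tessera together hold 75% + 15% = 90% of Ridgeback, so Maya controls Ridgeback.
Tessera holds 60% of Crestway, so Maya controls Crestway.
No other company's threshold is met.
Maya controls 4 companies.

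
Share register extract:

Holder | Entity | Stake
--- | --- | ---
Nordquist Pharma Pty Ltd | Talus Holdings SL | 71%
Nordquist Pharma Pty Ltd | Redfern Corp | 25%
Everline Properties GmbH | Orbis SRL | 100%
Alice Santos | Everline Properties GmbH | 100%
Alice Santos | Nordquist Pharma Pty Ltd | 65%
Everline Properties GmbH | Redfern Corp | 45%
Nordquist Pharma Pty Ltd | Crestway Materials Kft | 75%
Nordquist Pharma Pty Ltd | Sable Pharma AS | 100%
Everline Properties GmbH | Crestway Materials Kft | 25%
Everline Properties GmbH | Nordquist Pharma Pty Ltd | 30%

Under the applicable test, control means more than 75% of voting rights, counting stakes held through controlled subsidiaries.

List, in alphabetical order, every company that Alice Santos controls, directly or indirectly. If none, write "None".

Alice holds 100% of Everline, so Alice controls Everline.
Everline and Alice together hold 30% + 65% = 95% of Nordquist, so Alice controls Nordquist.
Nordquist holds 100% of Sable, so Alice controls Sable.
Everline holds 100% of Orbis, so Alice controls Orbis.
Nordquist and Everline together hold 75% + 25% = 100% of Crestway, so Alice controls Crestway.
No other company's threshold is met.

Crestway Materials Kft, Everline Properties GmbH, Nordquist Pharma Pty Ltd, Orbis SRL, Sable Pharma AS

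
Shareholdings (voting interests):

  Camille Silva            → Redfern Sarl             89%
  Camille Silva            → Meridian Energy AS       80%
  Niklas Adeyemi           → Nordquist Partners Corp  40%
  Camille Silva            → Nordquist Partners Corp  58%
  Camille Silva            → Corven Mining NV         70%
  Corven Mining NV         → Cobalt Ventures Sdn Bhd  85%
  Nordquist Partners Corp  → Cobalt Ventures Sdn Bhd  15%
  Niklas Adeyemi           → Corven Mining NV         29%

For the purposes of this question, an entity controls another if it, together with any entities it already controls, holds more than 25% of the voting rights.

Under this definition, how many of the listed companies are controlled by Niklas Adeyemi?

Niklas holds 40% of Nordquist, so Niklas controls Nordquist.
Niklas holds 29% of Corven, so Niklas controls Corven.
Nordquist and Corven together hold 15% + 85% = 100% of Cobalt, so Niklas controls Cobalt.
No other company's threshold is met.
Niklas controls 3 companies.

3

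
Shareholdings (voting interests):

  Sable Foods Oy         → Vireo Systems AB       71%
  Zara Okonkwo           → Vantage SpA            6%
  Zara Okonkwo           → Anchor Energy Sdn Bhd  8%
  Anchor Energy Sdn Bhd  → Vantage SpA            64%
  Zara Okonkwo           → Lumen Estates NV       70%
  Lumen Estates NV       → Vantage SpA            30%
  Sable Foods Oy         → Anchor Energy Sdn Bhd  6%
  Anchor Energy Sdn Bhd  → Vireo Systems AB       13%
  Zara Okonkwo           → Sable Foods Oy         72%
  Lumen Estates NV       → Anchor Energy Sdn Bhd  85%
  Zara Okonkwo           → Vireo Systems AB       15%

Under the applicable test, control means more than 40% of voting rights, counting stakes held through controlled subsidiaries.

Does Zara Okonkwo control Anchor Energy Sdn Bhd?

Zara holds 72% of Sable, so Zara controls Sable.
Zara holds 70% of Lumen, so Zara controls Lumen.
Sable and Lumen and Zara together hold 6% + 85% + 8% = 99% of Anchor, so Zara controls Anchor.

Yes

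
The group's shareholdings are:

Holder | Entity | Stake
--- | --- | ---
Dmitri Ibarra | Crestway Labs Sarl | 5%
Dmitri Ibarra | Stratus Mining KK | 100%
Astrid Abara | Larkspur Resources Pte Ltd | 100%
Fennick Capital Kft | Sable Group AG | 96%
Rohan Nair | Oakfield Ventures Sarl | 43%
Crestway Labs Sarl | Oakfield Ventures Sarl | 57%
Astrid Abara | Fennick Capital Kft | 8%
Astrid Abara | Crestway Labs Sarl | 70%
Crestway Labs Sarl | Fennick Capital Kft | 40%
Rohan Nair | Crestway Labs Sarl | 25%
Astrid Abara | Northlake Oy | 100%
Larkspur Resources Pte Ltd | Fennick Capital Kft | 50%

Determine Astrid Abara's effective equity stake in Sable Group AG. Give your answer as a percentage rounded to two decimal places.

82.56%

Astrid reaches Sable along 3 paths.
Via Crestway → Fennick: 70% × 40% × 96% = 26.88%.
Via Larkspur → Fennick: 100% × 50% × 96% = 48%.
Via Fennick: 8% × 96% = 7.68%.
Total: 26.88% + 48% + 7.68% = 82.56%.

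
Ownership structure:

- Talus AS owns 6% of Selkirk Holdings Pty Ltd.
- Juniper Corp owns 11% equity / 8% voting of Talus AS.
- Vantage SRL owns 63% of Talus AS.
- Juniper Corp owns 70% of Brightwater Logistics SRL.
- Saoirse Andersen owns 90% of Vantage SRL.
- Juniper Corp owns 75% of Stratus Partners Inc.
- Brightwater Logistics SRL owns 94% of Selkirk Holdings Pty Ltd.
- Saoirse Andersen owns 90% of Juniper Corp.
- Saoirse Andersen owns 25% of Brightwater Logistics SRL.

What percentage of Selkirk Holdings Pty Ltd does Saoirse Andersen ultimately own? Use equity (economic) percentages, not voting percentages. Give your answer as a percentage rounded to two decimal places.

Saoirse reaches Selkirk along 4 paths.
Via Juniper → Talus: 90% × 11% × 6% = 0.594%.
Via Vantage → Talus: 90% × 63% × 6% = 3.402%.
Via Juniper → Brightwater: 90% × 70% × 94% = 59.22%.
Via Brightwater: 25% × 94% = 23.5%.
Total: 0.594% + 3.402% + 59.22% + 23.5% = 86.716%.
Rounded: 86.72%.

86.72%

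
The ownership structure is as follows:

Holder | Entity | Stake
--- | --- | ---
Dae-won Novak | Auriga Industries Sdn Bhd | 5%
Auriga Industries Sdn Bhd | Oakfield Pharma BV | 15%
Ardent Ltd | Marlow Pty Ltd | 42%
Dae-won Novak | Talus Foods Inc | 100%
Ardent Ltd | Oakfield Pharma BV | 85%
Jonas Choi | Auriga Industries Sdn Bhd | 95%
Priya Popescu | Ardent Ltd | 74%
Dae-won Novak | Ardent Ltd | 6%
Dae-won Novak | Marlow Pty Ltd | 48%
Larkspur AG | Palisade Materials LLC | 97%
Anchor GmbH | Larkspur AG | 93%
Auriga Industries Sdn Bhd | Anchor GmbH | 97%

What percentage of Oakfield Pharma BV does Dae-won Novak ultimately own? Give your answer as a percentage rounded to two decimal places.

Dae-won reaches Oakfield along 2 paths.
Via Ardent: 6% × 85% = 5.1%.
Via Auriga: 5% × 15% = 0.75%.
Total: 5.1% + 0.75% = 5.85%.

5.85%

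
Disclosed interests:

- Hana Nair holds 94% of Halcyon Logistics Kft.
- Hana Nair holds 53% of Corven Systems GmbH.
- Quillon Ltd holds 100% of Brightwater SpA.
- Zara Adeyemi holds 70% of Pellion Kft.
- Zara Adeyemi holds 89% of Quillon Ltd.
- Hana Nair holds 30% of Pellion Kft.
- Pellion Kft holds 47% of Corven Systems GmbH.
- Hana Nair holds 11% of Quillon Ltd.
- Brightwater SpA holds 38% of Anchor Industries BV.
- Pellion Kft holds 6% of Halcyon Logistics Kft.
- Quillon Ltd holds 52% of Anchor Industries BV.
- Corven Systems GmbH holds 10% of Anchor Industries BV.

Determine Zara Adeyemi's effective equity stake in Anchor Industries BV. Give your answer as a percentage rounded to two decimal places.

Zara reaches Anchor along 3 paths.
Via Pellion → Corven: 70% × 47% × 10% = 3.29%.
Via Quillon → Brightwater: 89% × 100% × 38% = 33.82%.
Via Quillon: 89% × 52% = 46.28%.
Total: 3.29% + 33.82% + 46.28% = 83.39%.

83.39%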